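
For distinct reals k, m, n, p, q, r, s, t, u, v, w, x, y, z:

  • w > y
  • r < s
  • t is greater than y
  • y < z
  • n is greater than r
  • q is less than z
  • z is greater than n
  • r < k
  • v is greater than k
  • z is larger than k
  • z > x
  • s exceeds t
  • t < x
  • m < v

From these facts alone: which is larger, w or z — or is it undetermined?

Following every chain through w: below w we get y.
z is not reached, and no chain runs the other way from z to w.
So the given relations leave the order of w and z undetermined.

undetermined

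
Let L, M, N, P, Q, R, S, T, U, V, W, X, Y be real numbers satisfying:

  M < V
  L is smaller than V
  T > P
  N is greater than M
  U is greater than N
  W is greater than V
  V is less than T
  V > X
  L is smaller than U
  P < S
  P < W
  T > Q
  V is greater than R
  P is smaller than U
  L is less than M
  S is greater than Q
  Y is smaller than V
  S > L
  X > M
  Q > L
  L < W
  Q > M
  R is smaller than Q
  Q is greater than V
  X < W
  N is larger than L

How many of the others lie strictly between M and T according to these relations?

Chaining upward from M reaches: N, U, X, V, Q, W, S.
Chaining downward from T reaches: L, Y, P, R, X, V, Q.
Strictly between M and T are those in both lists: X, V, Q — 3 elements.

3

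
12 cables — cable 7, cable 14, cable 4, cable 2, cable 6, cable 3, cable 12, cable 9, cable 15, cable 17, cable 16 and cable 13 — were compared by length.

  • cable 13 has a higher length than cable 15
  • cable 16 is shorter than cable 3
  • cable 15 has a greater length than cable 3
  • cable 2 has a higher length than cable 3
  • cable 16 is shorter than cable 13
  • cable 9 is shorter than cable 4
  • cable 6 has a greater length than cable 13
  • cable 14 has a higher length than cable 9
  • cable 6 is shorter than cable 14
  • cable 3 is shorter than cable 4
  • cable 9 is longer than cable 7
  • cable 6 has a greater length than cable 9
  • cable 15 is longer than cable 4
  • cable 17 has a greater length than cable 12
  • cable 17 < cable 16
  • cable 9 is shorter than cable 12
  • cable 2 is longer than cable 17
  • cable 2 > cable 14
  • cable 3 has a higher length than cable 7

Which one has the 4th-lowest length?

cable 17

Chaining the given pairs: cable 7 < cable 9 < cable 12 < cable 17 < cable 16 < cable 3 < cable 4 < cable 15 < cable 13 < cable 6 < cable 14 < cable 2.
The 4th smallest is cable 17.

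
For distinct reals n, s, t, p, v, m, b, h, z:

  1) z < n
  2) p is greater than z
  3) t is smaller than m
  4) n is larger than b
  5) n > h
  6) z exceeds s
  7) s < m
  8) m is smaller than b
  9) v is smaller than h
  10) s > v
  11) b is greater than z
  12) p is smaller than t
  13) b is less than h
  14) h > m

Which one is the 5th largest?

The consecutive relations fix a unique order: v < s < z < p < t < m < b < h < n.
The 5th largest is t.

t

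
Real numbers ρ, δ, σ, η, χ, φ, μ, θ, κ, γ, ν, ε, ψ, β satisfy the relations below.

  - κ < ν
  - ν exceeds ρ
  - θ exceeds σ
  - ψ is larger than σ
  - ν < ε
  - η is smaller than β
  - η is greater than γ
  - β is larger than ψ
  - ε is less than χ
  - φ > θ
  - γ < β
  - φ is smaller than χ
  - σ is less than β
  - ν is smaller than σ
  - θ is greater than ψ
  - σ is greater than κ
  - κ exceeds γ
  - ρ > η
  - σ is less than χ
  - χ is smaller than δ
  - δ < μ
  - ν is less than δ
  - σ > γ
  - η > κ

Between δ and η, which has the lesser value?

η < ρ and ρ < ν give η < ν.
Then ν < σ extends the chain to σ.
With σ < ψ: η < ρ < ν < σ < ψ.
With ψ < θ: η < ρ < ν < σ < ψ < θ.
With θ < φ: η < ρ < ν < σ < ψ < θ < φ.
With φ < χ: η < ρ < ν < σ < ψ < θ < φ < χ.
Then χ < δ extends the chain to δ.
So η < δ; η is the smaller of the two.

η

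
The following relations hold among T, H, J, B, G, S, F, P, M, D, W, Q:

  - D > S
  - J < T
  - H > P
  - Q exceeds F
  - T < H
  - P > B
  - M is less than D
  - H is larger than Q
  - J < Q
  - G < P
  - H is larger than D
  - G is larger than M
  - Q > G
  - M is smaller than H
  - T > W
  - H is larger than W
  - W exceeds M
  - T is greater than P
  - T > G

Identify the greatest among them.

H

Chaining downward from H: directly below it, M, W, P, D, Q, T; then J, S, B, G, F.
That covers every other element, and nothing is given above H, so H is the greatest.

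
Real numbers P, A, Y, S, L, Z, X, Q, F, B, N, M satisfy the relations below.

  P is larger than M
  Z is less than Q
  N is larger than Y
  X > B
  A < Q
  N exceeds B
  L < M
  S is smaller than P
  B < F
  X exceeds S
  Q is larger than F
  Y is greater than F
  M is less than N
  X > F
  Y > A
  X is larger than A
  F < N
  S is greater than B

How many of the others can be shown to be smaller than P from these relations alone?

4

From P the given relations immediately reach M, S.
From those, L, B — 4 in total.
No other element is forced below P by the given relations, so the count is 4.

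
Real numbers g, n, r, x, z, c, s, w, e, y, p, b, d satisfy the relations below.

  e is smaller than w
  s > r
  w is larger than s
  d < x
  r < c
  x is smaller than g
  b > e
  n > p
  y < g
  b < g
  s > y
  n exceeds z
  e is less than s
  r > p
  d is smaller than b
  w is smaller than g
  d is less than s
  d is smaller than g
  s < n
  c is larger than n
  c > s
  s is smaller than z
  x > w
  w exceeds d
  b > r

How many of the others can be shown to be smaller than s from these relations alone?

From s the given relations immediately reach e, r, y, d.
From those, p — 5 in total.
Nothing else is reachable below s; 5 in all.

5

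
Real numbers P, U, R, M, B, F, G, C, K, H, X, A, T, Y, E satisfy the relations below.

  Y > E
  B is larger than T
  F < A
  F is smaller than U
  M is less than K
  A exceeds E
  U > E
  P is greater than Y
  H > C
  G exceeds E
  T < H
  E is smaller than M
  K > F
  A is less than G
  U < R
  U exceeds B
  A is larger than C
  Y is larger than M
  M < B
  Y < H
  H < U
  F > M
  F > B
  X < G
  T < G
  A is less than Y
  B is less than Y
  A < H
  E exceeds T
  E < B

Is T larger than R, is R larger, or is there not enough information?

The relevant relations are T < E; E < M; M < B; B < F; F < A; A < Y; Y < H; H < U; U < R.
Chaining these gives T < E < M < B < F < A < Y < H < U < R.
So R is larger.

R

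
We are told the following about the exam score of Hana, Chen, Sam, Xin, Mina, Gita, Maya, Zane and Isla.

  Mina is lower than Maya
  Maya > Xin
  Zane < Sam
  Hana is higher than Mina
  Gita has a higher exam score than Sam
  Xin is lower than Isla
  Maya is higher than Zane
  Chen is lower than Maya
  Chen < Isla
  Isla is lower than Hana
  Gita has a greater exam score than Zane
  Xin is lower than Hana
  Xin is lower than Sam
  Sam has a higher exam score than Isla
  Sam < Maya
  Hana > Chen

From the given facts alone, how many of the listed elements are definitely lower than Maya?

6

Directly below Maya: Mina, Zane, Xin, Chen, Sam.
One step further: Isla (6 so far).
No other element is forced below Maya by the given relations, so the count is 6.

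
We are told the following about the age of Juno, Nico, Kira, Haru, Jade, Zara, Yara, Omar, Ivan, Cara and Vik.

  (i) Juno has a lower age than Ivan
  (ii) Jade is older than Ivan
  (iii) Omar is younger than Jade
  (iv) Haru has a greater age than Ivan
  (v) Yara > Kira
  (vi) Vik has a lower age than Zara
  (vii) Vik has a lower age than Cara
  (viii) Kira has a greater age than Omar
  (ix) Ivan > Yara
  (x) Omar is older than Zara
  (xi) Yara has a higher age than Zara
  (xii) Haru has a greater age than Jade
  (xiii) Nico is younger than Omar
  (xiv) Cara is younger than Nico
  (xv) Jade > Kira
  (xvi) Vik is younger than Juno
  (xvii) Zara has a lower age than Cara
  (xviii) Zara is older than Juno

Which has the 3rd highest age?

Piecing the relations together gives one ordering: Vik < Juno < Zara < Cara < Nico < Omar < Kira < Yara < Ivan < Jade < Haru.
The 3rd largest is Ivan.

Ivan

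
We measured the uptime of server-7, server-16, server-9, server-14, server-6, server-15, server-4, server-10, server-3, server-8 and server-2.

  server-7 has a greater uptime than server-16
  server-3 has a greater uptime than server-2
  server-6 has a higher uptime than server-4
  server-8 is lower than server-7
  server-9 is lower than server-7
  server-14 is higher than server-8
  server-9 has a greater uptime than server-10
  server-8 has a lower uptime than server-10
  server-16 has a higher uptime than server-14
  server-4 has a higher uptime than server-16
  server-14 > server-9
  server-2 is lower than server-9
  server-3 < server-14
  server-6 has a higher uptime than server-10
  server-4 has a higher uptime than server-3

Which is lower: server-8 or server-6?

server-8 < server-10 and server-10 < server-9 give server-8 < server-9.
Then server-9 < server-14 extends the chain to server-14.
Then server-14 < server-16 extends the chain to server-16.
With server-16 < server-4: server-8 < server-10 < server-9 < server-14 < server-16 < server-4.
Then server-4 < server-6 extends the chain to server-6.
So server-8 < server-6; server-8 is the lower of the two.

server-8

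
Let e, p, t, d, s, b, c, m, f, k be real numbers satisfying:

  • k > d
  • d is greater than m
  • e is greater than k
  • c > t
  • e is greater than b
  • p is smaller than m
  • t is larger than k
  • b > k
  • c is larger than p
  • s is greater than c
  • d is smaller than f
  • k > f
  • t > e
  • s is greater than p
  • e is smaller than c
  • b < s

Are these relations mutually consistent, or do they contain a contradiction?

The single ordering p < m < d < f < k < b < e < t < c < s satisfies every listed relation, so no contradiction arises.

consistent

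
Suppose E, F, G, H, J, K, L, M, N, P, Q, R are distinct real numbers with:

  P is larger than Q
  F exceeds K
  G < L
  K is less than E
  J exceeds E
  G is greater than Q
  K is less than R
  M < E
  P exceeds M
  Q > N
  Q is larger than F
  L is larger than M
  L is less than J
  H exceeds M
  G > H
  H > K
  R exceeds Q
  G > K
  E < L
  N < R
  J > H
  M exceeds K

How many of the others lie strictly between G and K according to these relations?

Chaining upward from K reaches: M, F, Q, P, E, H, L, J, R.
Chaining downward from G reaches: N, M, F, Q, H.
Strictly between K and G are those in both lists: M, F, Q, H — 4 elements.

4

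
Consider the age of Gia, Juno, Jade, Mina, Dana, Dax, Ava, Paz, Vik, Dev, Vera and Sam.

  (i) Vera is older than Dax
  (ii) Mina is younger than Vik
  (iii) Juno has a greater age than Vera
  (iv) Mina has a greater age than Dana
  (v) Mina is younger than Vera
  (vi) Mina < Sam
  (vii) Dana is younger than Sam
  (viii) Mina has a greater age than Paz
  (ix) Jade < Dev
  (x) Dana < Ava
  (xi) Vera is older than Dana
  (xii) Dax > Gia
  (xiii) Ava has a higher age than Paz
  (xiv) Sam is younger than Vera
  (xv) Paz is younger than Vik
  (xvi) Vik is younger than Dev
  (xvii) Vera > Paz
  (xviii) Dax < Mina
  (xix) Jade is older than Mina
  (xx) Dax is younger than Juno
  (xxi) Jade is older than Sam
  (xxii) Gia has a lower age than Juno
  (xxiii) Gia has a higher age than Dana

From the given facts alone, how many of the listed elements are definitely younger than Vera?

Directly below Vera: Dana, Dax, Paz, Mina, Sam.
One step further: Gia (6 so far).
Nothing else is reachable below Vera; 6 in all.

6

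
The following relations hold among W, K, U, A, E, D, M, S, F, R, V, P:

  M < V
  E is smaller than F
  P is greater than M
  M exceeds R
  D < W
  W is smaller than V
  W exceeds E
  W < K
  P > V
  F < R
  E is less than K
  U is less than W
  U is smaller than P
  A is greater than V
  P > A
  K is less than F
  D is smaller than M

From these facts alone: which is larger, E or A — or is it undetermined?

The relevant relations are E < W; W < K; K < F; F < R; R < M; M < V; V < A.
Chaining these gives E < W < K < F < R < M < V < A.
So A is larger.

A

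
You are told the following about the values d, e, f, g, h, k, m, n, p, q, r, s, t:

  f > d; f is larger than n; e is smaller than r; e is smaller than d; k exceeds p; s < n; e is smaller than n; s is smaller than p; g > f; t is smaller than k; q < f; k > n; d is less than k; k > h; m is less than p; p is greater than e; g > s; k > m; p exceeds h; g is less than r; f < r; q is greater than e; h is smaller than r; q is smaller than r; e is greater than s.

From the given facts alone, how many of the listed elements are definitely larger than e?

8

The elements the relations force above e are n, d, p, k, q, f, g, r — no chain reaches any other.
That is 8.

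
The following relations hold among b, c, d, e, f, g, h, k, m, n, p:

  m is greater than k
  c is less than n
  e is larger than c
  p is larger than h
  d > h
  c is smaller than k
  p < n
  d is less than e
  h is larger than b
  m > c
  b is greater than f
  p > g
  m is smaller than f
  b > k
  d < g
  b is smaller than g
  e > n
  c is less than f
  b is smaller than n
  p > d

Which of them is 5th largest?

Piecing the relations together gives one ordering: c < k < m < f < b < h < d < g < p < n < e.
The 5th largest is d.

d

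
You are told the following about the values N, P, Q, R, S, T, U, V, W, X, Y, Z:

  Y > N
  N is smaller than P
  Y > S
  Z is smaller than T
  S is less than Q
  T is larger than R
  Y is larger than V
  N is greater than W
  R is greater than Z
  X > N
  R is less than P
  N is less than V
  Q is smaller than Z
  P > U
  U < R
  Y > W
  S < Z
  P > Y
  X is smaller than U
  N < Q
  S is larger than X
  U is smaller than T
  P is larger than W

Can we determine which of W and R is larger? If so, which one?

R

Link the given pairs in sequence: W < N; N < X; X < S; S < Q; Q < Z; Z < R.
Chaining these gives W < N < X < S < Q < Z < R.
So R is larger.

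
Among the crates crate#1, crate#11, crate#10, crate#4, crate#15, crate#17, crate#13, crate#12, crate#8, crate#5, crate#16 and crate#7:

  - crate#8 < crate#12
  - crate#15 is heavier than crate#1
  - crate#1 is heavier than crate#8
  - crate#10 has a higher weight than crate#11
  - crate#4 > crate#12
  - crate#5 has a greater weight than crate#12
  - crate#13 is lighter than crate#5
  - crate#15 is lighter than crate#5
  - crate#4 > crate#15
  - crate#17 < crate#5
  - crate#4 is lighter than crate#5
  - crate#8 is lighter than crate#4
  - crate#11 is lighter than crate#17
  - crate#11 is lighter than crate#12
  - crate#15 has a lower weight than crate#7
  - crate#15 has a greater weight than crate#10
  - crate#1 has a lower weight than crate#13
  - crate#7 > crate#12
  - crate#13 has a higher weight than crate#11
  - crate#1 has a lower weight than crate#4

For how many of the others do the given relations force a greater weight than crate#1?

5

From crate#1 the given relations immediately reach crate#15, crate#13, crate#4.
From those, crate#7, crate#5 — 5 in total.
Nothing else is reachable above crate#1; 5 in all.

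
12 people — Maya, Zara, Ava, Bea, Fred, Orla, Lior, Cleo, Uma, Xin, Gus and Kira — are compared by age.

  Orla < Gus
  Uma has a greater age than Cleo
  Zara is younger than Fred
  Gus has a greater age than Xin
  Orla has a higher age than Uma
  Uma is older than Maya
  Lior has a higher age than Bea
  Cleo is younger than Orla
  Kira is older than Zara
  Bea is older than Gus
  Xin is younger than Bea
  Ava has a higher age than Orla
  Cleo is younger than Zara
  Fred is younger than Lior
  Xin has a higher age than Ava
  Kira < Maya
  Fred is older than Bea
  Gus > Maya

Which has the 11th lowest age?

The consecutive relations fix a unique order: Cleo < Zara < Kira < Maya < Uma < Orla < Ava < Xin < Gus < Bea < Fred < Lior.
Counting 11 from the smallest end gives Fred.

Fred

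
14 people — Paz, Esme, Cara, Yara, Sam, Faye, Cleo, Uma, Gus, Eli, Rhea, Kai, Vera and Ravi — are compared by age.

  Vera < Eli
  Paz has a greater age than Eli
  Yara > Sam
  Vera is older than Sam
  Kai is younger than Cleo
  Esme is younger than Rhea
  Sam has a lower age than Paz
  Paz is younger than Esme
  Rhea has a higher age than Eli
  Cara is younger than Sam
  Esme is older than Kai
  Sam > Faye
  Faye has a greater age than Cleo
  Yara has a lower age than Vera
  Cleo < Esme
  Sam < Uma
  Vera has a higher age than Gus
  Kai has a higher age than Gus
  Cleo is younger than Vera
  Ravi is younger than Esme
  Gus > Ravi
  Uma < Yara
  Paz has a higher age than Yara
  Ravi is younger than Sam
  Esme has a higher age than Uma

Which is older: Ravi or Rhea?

Rhea

Following the relations from Ravi: Ravi < Gus < Kai < Cleo < Faye < Sam < Uma < Yara < Vera < Eli < Paz < Esme < Rhea.
So Ravi < Rhea; Rhea is the older of the two.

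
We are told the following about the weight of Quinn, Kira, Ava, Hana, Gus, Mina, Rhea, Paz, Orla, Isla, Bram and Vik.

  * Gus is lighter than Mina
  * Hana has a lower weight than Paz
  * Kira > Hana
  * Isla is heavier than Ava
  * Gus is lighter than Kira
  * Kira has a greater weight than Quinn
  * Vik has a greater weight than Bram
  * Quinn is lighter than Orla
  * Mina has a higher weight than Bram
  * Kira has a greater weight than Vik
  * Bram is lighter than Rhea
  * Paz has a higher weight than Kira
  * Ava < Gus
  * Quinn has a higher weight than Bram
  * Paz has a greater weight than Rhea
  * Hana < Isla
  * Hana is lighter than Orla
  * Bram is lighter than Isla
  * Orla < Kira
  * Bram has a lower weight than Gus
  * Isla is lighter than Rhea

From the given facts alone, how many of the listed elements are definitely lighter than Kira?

Directly below Kira: Hana, Quinn, Gus, Vik, Orla.
One step further: Ava, Bram (7 so far).
Nothing else is reachable below Kira; 7 in all.

7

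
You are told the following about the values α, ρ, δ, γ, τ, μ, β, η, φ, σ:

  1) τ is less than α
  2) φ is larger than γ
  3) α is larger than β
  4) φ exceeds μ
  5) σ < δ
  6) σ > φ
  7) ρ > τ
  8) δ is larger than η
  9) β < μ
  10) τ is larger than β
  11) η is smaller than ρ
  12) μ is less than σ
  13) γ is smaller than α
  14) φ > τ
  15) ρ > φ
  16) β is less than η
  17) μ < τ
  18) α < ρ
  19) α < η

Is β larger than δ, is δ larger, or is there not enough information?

β < μ and μ < τ give β < τ.
With τ < α: β < μ < τ < α.
With α < η: β < μ < τ < α < η.
Then η < δ extends the chain to δ.
So δ is larger.

δ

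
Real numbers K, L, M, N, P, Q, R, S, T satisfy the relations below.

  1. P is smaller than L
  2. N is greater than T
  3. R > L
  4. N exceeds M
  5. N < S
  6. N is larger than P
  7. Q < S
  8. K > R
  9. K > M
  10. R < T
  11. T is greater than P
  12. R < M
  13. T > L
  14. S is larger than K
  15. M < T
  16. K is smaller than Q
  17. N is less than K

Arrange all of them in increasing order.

Nothing is placed below P, so it is least; from there P < L; L < R; R < M; M < T; T < N; N < K; K < Q; Q < S, each given directly.

P < L < R < M < T < N < K < Q < S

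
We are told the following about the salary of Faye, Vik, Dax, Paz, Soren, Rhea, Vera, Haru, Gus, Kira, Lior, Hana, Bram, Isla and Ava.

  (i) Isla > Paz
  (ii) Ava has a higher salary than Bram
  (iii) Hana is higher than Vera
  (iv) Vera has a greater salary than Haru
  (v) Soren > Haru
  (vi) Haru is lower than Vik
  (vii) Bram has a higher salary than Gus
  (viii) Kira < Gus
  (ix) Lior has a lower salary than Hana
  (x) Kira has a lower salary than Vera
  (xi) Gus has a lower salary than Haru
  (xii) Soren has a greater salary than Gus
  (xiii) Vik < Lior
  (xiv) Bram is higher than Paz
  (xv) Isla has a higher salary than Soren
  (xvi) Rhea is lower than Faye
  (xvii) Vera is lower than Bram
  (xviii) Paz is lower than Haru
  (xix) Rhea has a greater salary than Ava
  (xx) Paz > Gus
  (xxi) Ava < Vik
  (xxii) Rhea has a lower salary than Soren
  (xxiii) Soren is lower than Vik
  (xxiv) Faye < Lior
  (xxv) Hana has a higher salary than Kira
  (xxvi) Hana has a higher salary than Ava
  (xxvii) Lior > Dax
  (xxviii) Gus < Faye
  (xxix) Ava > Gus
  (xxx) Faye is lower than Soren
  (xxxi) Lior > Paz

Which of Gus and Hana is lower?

Gus

Link the given pairs in sequence: Gus < Paz; Paz < Haru; Haru < Vera; Vera < Bram; Bram < Ava; Ava < Rhea; Rhea < Faye; Faye < Soren; Soren < Vik; Vik < Lior; Lior < Hana.
Together: Gus < Paz < Haru < Vera < Bram < Ava < Rhea < Faye < Soren < Vik < Lior < Hana.
So Gus < Hana; Gus is the lower of the two.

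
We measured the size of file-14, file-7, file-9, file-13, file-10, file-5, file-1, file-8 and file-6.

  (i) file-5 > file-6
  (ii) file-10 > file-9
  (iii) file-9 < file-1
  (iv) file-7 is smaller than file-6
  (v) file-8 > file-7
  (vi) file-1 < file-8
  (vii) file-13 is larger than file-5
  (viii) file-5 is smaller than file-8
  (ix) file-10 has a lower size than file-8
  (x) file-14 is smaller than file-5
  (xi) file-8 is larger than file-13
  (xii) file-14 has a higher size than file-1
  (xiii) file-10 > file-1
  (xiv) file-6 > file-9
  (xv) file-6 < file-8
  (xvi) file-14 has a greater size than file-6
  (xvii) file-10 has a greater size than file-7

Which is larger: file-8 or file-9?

file-8

Following the relations from file-9: file-9 < file-1 < file-14 < file-5 < file-13 < file-8.
So file-9 < file-8; file-8 is the larger of the two.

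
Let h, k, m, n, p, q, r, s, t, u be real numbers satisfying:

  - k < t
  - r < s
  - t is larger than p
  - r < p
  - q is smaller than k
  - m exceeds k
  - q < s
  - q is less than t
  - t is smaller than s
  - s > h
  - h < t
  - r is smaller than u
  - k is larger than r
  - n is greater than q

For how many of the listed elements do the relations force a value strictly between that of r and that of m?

1

The relations place r below m. An element lies strictly between them when it is forced above r and also forced below m.
Above r: {k, p, t, u, s}. Below m: {q, k}.
Intersection: {k} — 1.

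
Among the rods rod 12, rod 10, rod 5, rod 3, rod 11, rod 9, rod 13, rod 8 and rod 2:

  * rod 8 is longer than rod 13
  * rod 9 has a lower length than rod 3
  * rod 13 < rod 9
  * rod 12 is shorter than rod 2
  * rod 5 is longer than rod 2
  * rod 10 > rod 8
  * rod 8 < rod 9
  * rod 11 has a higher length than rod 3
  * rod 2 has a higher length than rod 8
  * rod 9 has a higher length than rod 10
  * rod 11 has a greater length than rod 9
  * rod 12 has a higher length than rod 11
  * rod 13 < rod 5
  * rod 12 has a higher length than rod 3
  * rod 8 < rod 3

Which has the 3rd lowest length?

rod 10

The consecutive relations fix a unique order: rod 13 < rod 8 < rod 10 < rod 9 < rod 3 < rod 11 < rod 12 < rod 2 < rod 5.
The 3rd smallest is rod 10.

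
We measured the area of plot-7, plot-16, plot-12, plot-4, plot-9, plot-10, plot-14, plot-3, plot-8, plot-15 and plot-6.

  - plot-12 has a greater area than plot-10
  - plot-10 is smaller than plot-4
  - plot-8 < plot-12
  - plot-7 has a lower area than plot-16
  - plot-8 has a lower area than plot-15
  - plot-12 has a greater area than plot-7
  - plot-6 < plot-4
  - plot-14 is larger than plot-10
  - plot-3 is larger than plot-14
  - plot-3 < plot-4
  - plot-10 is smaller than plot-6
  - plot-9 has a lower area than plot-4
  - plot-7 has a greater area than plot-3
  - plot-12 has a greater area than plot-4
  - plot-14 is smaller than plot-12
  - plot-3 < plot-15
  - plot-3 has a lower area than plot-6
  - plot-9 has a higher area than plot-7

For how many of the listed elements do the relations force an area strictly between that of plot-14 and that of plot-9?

2

Chaining upward from plot-14 reaches: plot-3, plot-6, plot-7, plot-4, plot-12, plot-15, plot-16.
Chaining downward from plot-9 reaches: plot-10, plot-3, plot-7.
Strictly between plot-14 and plot-9 are those in both lists: plot-3, plot-7 — 2 elements.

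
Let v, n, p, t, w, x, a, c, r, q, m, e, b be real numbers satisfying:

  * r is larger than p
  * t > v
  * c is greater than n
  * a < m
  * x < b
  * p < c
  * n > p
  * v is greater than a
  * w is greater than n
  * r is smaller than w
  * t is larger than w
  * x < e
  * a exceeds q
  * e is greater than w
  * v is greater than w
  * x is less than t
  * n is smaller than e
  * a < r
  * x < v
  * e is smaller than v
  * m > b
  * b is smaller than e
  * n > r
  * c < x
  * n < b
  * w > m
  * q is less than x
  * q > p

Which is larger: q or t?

q < a and a < r give q < r.
With r < n: q < a < r < n.
Then n < c extends the chain to c.
With c < x: q < a < r < n < c < x.
With x < b: q < a < r < n < c < x < b.
With b < m: q < a < r < n < c < x < b < m.
Then m < w extends the chain to w.
With w < e: q < a < r < n < c < x < b < m < w < e.
With e < v: q < a < r < n < c < x < b < m < w < e < v.
Then v < t extends the chain to t.
So q < t; t is the larger of the two.

t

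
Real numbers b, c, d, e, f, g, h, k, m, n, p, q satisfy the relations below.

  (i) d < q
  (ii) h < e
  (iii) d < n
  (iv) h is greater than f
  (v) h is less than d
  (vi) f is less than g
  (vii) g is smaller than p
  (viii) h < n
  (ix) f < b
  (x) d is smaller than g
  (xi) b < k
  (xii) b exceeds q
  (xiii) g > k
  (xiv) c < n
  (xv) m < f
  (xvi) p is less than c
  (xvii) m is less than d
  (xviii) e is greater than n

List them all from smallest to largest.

The consecutive links are each given: m < f; f < h; h < d; d < q; q < b; b < k; k < g; g < p; p < c; c < n; n < e.

m < f < h < d < q < b < k < g < p < c < n < e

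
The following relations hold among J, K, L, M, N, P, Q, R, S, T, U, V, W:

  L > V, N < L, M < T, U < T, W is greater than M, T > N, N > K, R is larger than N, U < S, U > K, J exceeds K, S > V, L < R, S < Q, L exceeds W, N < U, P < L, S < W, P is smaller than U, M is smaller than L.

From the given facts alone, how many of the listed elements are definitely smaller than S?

5

The elements the relations force below S are V, K, N, P, U — no chain reaches any other.
That is 5.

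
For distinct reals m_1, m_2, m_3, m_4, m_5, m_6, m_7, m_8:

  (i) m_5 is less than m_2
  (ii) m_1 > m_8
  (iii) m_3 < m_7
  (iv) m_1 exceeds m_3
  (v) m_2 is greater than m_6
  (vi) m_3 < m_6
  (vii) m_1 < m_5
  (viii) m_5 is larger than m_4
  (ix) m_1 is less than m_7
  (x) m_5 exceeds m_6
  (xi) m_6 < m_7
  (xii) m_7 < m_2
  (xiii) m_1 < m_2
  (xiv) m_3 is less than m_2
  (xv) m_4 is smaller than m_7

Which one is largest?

Chaining downward from m_2: directly below it, m_3, m_6, m_1, m_7, m_5; then m_8, m_4.
That covers every other element, and nothing is given above m_2, so m_2 is the largest.

m_2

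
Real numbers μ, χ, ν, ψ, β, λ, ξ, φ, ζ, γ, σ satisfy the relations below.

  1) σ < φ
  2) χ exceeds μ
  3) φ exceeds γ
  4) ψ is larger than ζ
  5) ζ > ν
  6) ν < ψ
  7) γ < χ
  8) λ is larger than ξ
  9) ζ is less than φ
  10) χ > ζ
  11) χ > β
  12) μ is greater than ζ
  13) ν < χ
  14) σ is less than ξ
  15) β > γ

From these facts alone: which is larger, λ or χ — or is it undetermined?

undetermined

Following every chain through χ: below χ we get ν, ζ, γ, β, μ.
λ is not reached, and no chain runs the other way from λ to χ.
So the given relations leave the order of χ and λ undetermined.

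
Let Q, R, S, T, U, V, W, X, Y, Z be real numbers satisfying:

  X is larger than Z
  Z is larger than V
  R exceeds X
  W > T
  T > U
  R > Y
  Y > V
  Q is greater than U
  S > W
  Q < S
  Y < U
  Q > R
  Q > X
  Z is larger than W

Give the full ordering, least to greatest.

V < Y < U < T < W < Z < X < R < Q < S

Each adjacent pair is fixed by a given relation: V < Y; Y < U; U < T; T < W; W < Z; Z < X; X < R; R < Q; Q < S. Chaining them end to end gives the full order.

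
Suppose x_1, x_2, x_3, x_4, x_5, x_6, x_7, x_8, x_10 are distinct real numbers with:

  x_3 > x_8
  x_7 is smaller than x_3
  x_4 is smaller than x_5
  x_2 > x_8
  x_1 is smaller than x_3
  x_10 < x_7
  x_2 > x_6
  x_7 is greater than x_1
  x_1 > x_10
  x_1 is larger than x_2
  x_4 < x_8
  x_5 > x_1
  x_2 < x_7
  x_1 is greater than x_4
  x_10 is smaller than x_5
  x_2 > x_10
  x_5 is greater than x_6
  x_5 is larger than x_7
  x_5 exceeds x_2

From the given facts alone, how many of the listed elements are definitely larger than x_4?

From x_4 the given relations immediately reach x_8, x_1, x_5.
From those, x_2, x_7, x_3 — 6 in total.
No other element is forced above x_4 by the given relations, so the count is 6.

6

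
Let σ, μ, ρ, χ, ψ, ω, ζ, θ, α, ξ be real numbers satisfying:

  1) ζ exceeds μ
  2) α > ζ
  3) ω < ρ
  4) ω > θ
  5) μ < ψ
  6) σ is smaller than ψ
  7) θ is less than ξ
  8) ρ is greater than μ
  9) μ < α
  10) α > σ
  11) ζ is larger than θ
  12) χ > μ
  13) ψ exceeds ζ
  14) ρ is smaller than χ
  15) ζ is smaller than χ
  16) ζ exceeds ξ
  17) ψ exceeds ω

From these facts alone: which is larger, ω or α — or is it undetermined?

undetermined

Following every chain through ω: above ω we get ψ, ρ, χ; below ω we get θ.
α is not reached, and no chain runs the other way from α to ω.
So the given relations leave the order of ω and α undetermined.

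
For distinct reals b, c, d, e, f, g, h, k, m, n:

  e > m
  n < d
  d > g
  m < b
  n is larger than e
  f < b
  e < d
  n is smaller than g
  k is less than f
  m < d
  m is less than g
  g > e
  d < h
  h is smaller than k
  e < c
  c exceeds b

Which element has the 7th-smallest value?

Piecing the relations together gives one ordering: m < e < n < g < d < h < k < f < b < c.
Counting 7 from the smallest end gives k.

k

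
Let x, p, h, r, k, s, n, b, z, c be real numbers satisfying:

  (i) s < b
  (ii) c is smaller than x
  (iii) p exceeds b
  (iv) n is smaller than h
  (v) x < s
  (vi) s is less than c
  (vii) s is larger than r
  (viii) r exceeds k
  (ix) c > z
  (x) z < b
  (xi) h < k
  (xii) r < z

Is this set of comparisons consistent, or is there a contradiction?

inconsistent

We have s < c stated directly, yet also c < x < s by chaining the others — so c < s. Contradiction.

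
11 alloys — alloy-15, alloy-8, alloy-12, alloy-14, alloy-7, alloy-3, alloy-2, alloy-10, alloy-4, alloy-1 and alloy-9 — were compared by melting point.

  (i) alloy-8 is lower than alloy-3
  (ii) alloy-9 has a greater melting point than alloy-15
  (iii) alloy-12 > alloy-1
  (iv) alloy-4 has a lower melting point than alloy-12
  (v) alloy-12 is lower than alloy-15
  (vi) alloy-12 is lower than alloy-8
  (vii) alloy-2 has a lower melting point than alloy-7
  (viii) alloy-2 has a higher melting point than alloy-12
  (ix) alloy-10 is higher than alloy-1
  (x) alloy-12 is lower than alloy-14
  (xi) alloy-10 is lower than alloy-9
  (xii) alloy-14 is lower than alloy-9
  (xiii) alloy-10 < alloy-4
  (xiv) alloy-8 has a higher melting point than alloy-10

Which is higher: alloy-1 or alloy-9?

alloy-9

alloy-1 < alloy-10 and alloy-10 < alloy-4 give alloy-1 < alloy-4.
Then alloy-4 < alloy-12 extends the chain to alloy-12.
Then alloy-12 < alloy-15 extends the chain to alloy-15.
With alloy-15 < alloy-9: alloy-1 < alloy-10 < alloy-4 < alloy-12 < alloy-15 < alloy-9.
So alloy-1 < alloy-9; alloy-9 is the higher of the two.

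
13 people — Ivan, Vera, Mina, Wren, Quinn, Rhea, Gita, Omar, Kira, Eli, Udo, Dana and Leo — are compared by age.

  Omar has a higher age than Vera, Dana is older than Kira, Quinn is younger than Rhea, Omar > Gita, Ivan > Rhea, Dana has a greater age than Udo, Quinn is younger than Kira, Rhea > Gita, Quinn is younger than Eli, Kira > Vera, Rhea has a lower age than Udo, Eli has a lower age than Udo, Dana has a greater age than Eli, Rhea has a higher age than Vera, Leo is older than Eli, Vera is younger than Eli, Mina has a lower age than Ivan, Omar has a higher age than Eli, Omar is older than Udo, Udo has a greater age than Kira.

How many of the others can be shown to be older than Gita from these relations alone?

The elements the relations force above Gita are Rhea, Udo, Omar, Dana, Ivan — no chain reaches any other.
That is 5.

5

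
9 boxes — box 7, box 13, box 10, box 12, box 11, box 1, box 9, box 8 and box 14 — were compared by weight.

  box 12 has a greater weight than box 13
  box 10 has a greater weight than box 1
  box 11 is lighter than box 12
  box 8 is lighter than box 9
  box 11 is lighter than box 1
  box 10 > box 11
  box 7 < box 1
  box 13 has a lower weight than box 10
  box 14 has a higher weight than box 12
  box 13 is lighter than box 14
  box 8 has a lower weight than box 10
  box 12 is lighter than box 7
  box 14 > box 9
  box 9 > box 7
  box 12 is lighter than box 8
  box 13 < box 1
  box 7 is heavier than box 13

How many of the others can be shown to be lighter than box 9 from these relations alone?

Directly below box 9: box 8, box 7.
One step further: box 13, box 12 (4 so far).
One step further: box 11 (5 so far).
No other element is forced below box 9 by the given relations, so the count is 5.

5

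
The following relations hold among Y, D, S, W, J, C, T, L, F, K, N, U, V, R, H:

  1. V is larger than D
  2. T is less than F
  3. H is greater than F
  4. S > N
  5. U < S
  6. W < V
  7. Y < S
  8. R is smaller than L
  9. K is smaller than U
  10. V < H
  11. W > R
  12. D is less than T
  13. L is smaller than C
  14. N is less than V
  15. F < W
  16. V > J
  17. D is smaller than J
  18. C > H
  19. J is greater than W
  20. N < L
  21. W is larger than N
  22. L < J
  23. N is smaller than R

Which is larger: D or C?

C

Chaining the given relations: D < T < F < W < J < V < H < C.
So D < C; C is the larger of the two.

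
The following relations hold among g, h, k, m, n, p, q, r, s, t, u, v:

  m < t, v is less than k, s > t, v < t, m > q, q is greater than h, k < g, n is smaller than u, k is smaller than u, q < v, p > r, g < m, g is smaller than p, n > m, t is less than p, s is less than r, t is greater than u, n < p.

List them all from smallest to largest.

h < q < v < k < g < m < n < u < t < s < r < p

The consecutive links are each given: h < q; q < v; v < k; k < g; g < m; m < n; n < u; u < t; t < s; s < r; r < p.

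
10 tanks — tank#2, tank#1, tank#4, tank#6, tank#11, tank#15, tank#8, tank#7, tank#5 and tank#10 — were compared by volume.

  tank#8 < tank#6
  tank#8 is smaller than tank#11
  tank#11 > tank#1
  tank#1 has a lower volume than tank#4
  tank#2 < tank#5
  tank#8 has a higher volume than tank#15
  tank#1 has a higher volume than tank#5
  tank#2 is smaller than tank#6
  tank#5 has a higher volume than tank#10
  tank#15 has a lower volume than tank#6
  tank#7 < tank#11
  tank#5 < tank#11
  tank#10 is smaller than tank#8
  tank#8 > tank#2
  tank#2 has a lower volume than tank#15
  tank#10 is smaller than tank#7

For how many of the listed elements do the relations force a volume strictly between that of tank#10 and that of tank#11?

Chaining upward from tank#10 reaches: tank#5, tank#8, tank#1, tank#7, tank#6, tank#4.
Chaining downward from tank#11 reaches: tank#2, tank#5, tank#15, tank#8, tank#1, tank#7.
Strictly between tank#10 and tank#11 are those in both lists: tank#5, tank#8, tank#1, tank#7 — 4 elements.

4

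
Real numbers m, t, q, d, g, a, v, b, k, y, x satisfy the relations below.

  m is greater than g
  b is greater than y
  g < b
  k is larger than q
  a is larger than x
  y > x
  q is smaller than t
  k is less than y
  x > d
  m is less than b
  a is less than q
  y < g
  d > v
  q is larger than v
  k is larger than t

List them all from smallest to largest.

v < d < x < a < q < t < k < y < g < m < b

The consecutive links are each given: v < d; d < x; x < a; a < q; q < t; t < k; k < y; y < g; g < m; m < b.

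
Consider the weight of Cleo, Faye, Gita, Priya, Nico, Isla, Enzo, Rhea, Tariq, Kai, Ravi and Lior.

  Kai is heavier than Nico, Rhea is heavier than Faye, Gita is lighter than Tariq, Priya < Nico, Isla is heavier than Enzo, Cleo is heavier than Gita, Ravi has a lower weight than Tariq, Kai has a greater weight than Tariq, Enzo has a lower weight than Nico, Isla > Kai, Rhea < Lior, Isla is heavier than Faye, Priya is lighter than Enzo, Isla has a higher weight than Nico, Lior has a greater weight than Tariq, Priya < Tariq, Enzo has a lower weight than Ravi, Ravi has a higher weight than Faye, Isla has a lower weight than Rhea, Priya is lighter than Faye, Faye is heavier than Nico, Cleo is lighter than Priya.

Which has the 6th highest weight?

Piecing the relations together gives one ordering: Gita < Cleo < Priya < Enzo < Nico < Faye < Ravi < Tariq < Kai < Isla < Rhea < Lior.
Counting 6 from the largest end gives Ravi.

Ravi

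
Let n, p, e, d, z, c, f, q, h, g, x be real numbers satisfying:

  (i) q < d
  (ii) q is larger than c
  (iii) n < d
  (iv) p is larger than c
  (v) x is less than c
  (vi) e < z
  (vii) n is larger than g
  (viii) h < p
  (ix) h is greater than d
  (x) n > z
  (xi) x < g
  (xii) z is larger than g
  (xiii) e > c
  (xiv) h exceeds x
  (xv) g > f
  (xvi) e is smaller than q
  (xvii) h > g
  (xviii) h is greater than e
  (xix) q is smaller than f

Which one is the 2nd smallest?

Chaining the given pairs: x < c < e < q < f < g < z < n < d < h < p.
Counting 2 from the smallest end gives c.

c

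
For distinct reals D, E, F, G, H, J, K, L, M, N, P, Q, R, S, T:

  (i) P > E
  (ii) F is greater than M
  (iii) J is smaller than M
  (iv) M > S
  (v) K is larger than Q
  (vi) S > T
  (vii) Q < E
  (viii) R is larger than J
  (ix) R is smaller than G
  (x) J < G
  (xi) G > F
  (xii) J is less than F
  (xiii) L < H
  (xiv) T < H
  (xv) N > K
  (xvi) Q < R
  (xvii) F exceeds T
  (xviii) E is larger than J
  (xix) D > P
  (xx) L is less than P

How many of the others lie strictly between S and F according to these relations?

1

The relations place S below F. An element lies strictly between them when it is forced above S and also forced below F.
Above S: {M, G}. Below F: {T, J, M}.
Intersection: {M} — 1.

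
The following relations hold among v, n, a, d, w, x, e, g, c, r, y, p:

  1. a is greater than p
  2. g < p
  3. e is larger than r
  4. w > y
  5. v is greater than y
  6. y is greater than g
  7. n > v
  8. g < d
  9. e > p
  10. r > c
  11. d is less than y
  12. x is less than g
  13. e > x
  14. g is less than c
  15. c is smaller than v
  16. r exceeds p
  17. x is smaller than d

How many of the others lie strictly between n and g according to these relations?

4

The relations place g below n. An element lies strictly between them when it is forced above g and also forced below n.
Above g: {p, d, a, y, c, v, r, w, e}. Below n: {x, d, y, c, v}.
Intersection: {d, y, c, v} — 4.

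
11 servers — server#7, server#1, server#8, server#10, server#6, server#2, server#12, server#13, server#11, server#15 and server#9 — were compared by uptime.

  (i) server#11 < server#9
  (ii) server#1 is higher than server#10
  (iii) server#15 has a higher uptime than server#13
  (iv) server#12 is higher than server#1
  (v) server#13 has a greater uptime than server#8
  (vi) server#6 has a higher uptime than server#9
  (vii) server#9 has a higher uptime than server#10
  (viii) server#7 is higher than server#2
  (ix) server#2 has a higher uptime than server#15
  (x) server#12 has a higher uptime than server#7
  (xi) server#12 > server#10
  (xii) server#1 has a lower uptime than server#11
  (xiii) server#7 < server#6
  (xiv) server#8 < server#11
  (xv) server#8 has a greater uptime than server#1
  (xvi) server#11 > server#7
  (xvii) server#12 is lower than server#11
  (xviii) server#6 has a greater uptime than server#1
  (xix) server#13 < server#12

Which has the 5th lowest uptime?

The consecutive relations fix a unique order: server#10 < server#1 < server#8 < server#13 < server#15 < server#2 < server#7 < server#12 < server#11 < server#9 < server#6.
Counting 5 from the smallest end gives server#15.

server#15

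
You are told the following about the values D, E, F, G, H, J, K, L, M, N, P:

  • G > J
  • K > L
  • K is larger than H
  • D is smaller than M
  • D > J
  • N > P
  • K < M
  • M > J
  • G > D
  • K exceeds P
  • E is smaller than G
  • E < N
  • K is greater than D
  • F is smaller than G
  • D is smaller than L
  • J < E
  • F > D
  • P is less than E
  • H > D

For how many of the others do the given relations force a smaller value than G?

The elements the relations force below G are J, P, D, E, F — no chain reaches any other.
That is 5.

5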